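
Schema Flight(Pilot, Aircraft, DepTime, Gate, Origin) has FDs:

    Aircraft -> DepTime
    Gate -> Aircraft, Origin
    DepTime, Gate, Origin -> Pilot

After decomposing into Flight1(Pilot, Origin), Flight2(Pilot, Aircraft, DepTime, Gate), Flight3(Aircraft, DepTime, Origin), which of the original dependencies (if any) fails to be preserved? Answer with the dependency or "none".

Check Gate → Aircraft, Origin: no single fragment contains all of {Aircraft, Gate, Origin}, and the restricted closure of {Gate} across the fragments never reaches {Aircraft, Origin}.
Aircraft → DepTime is preserved.
DepTime, Gate, Origin → Pilot is preserved.

Gate -> Aircraft, Origin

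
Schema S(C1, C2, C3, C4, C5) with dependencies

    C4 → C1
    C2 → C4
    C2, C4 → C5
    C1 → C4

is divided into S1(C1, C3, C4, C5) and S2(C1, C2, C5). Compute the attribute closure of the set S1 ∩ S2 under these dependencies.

C1, C4, C5

S1 ∩ S2 = {C1, C5}.
C1 → C4 applies, adding C4
Closure: {C1, C4, C5}.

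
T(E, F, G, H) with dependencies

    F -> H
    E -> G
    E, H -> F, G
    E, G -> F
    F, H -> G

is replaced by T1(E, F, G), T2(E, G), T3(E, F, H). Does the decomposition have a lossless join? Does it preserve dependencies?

lossless and dependency-preserving

Lossless test (chase): Rows 1 and 3 agree on F; apply F→H and equate their H entries. Rows 1 and 3 agree on E; apply E→G and equate their G entries. Rows 1 and 2 agree on E, G; apply E, G→F and equate their F entries. Rows 1 and 2 agree on F; apply F→H and equate their H entries. Row 1 is now all distinguished symbols — the join is lossless.
Dependency preservation: E, H → F, G; F, H → G are not contained in any single fragment, but the restricted closure of each left-hand side across the fragments still reaches the right-hand side; the remaining FDs each lie inside some fragment. All dependencies are preserved.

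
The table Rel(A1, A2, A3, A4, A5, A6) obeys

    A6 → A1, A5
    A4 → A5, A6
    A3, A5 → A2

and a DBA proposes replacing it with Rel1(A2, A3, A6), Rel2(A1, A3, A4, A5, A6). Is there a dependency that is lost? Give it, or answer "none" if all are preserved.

A3, A5 → A2

Check A3, A5 → A2: no single fragment contains all of {A2, A3, A5}, and the restricted closure of {A3, A5} across the fragments never reaches {A2}.
A6 → A1, A5 is preserved.
A4 → A5, A6 is preserved.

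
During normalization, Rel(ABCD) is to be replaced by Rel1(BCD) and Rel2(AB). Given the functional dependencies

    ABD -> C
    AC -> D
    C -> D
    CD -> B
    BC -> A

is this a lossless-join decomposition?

No

Common attributes: Rel1 ∩ Rel2 = {B}.
No dependency enlarges {B}, so (B)⁺ = {B}.
The closure contains neither all of Rel1 = {BCD} nor all of Rel2 = {AB}, so the common attributes are not a superkey of either fragment. The join is lossy.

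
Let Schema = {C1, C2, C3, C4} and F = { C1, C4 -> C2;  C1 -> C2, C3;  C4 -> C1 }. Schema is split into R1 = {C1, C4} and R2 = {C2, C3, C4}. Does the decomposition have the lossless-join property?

Common attributes: R1 ∩ R2 = {C4}.
Closure of {C4}: C4 → C1 applies, adding C1; C1, C4 → C2 applies, adding C2; C1 → C2, C3 applies, adding C3. So (C4)⁺ = {C1, C2, C3, C4}.
This closure contains every attribute of R1, so R1 ∩ R2 → R1. The join is lossless.

Yes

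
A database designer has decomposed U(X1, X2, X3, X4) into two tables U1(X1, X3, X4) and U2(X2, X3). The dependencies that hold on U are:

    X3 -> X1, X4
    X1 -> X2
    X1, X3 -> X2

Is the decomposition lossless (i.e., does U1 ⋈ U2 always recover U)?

Common attributes: U1 ∩ U2 = {X3}.
Closure of {X3}: X3 → X1, X4 applies, adding X1, X4; X1 → X2 applies, adding X2. So (X3)⁺ = {X1, X2, X3, X4}.
This closure contains every attribute of U1, so U1 ∩ U2 → U1. The join is lossless.

Yes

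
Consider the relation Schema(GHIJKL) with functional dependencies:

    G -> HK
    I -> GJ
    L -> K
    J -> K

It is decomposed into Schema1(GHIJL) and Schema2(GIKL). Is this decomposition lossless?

Yes

Common attributes: Schema1 ∩ Schema2 = {GIL}.
Closure of {GIL}: G → HK applies, adding HK; I → GJ applies, adding J. So (GIL)⁺ = {GHIJKL}.
This closure contains every attribute of Schema1, so Schema1 ∩ Schema2 → Schema1. The join is lossless.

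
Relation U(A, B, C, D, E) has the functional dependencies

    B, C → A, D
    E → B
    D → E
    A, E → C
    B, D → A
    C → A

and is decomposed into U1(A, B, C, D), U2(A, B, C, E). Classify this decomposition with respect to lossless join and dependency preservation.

Lossless test: (A, B, C)⁺ = {A, B, C, D, E}, which contains all of one fragment — lossless.
Dependency preservation: D → E is not contained in any single fragment, but the restricted closure of its left-hand side across the fragments still reaches the right-hand side; the remaining FDs each lie inside some fragment. All dependencies are preserved.

lossless and dependency-preserving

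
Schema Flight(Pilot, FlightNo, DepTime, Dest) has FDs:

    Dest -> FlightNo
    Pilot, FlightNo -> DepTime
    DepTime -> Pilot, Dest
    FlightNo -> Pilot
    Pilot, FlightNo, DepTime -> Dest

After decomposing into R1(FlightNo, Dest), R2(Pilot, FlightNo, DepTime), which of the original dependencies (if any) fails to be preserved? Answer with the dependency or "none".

Dest → FlightNo lies within R1.
Pilot, FlightNo → DepTime lies within R2.
DepTime → Pilot, Dest: restricted closure across fragments reaches Pilot, Dest.
FlightNo → Pilot lies within R2.
Pilot, FlightNo, DepTime → Dest: restricted closure across fragments reaches Dest.
Every dependency is enforceable on the fragments, so the decomposition is dependency-preserving.

none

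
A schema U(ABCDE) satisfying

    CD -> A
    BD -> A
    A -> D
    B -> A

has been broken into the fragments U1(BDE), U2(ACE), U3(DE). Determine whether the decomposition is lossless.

Chase test. Columns are ABCDE; row i has aⱼ where attribute j ∈ Ui, else bᵢⱼ.
Initial tableau (one row per fragment):
  row 1: b11 a2 b13 a4 a5
  row 2: a1 b22 a3 b24 a5
  row 3: b31 b32 b33 a4 a5
No row becomes fully distinguished — the join is lossy.

No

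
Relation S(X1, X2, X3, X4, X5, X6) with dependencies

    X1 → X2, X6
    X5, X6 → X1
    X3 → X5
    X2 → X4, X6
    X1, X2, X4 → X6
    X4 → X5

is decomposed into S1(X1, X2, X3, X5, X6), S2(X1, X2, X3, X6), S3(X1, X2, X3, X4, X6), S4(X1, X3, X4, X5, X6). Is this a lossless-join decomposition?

Yes

Chase test. Columns are X1, X2, X3, X4, X5, X6; row i has aⱼ where attribute j ∈ Si, else bᵢⱼ.
Initial tableau (one row per fragment):
  row 1: a1 a2 a3 b14 a5 a6
  row 2: a1 a2 a3 b24 b25 a6
  row 3: a1 a2 a3 a4 b35 a6
  row 4: a1 b42 a3 a4 a5 a6
Rows 1 and 4 agree on X1; apply X1→X2, X6 and equate their X2, X6 entries.
Rows 1 and 2 agree on X3; apply X3→X5 and equate their X5 entries.
Rows 1 and 3 agree on X3; apply X3→X5 and equate their X5 entries.
Rows 1 and 2 agree on X2; apply X2→X4, X6 and equate their X4, X6 entries.
Rows 1 and 3 agree on X2; apply X2→X4, X6 and equate their X4, X6 entries.
Row 1 is now all distinguished symbols — the join is lossless.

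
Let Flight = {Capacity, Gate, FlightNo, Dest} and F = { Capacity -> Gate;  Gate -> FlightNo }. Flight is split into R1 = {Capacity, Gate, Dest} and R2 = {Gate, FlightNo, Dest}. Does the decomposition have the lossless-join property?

Yes

Common attributes: R1 ∩ R2 = {Gate, Dest}.
Closure of {Gate, Dest}: Gate → FlightNo applies, adding FlightNo. So (Gate, Dest)⁺ = {Gate, FlightNo, Dest}.
This closure contains every attribute of R2, so R1 ∩ R2 → R2. The join is lossless.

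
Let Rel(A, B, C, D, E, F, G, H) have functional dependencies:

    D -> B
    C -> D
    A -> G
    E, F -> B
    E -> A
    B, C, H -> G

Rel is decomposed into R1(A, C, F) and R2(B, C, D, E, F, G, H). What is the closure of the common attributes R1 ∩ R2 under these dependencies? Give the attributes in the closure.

R1 ∩ R2 = {C, F}.
C → D applies, adding D
D → B applies, adding B
Closure: {B, C, D, F}.

B, C, D, F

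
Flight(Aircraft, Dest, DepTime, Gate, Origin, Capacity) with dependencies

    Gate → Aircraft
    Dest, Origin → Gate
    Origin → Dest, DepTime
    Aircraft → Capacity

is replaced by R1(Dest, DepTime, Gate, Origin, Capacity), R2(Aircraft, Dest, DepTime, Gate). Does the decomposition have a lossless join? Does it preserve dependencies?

Lossless test: (Dest, DepTime, Gate)⁺ = {Aircraft, Dest, DepTime, Gate, Capacity}, which contains all of one fragment — lossless.
Dependency preservation: the restricted closure of {Aircraft} across the fragments never reaches {Capacity}, so Aircraft → Capacity cannot be enforced without a join — not preserved.

lossless but not dependency-preserving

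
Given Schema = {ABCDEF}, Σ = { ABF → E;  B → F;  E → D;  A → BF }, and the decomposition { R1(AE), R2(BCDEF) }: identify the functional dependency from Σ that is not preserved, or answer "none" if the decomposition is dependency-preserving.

Check A → BF: no single fragment contains all of {ABF}, and the restricted closure of {A} across the fragments never reaches {BF}.
ABF → E is preserved.
B → F is preserved.
E → D is preserved.

A → BF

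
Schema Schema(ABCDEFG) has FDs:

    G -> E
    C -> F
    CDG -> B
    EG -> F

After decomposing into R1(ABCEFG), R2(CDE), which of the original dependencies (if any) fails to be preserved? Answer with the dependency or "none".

CDG -> B

Check CDG → B: no single fragment contains all of {BCDG}, and the restricted closure of {CDG} across the fragments never reaches {B}.
G → E is preserved.
C → F is preserved.
EG → F is preserved.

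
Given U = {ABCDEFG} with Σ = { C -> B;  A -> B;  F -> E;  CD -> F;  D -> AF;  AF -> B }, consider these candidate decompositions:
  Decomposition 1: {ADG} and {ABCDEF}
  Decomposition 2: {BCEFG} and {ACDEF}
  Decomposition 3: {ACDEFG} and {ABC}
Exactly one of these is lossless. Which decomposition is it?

Decomposition 1: common = {AD}, closure = {ABDEF} → lossy.
Decomposition 2: common = {CEF}, closure = {BCEF} → lossy.
Decomposition 3: common = {AC}, closure = {ABC} → lossless.

Decomposition 3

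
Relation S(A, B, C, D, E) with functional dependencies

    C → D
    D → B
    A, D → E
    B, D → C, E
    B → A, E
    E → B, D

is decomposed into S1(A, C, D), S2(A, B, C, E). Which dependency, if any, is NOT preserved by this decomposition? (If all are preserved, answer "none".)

none

C → D lies within S1.
D → B: restricted closure across fragments reaches B.
A, D → E: restricted closure across fragments reaches E.
B, D → C, E: restricted closure across fragments reaches C, E.
B → A, E lies within S2.
E → B, D: restricted closure across fragments reaches B, D.
Every dependency is enforceable on the fragments, so the decomposition is dependency-preserving.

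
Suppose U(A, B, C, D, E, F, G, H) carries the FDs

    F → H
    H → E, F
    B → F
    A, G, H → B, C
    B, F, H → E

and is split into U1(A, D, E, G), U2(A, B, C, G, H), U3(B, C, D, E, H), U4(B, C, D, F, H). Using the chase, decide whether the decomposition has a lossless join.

No

Chase test. Columns are A, B, C, D, E, F, G, H; row i has aⱼ where attribute j ∈ Ui, else bᵢⱼ.
Initial tableau (one row per fragment):
  row 1: a1 b12 b13 a4 a5 b16 a7 b18
  row 2: a1 a2 a3 b24 b25 b26 a7 a8
  row 3: b31 a2 a3 a4 a5 b36 b37 a8
  row 4: b41 a2 a3 a4 b45 a6 b47 a8
Rows 2 and 3 agree on H; apply H→E, F and equate their E, F entries.
Rows 2 and 4 agree on H; apply H→E, F and equate their E, F entries.
No row becomes fully distinguished — the join is lossy.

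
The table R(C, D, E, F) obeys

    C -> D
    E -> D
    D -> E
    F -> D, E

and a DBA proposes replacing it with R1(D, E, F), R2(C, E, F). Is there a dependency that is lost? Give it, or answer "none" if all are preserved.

C → D: restricted closure across fragments reaches D.
E → D lies within R1.
D → E lies within R1.
F → D, E lies within R1.
Every dependency is enforceable on the fragments, so the decomposition is dependency-preserving.

none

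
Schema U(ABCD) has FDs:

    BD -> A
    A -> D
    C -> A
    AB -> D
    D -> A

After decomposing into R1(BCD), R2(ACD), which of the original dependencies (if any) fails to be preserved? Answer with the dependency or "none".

none

BD → A: restricted closure across fragments reaches A.
A → D lies within R2.
C → A lies within R2.
AB → D: restricted closure across fragments reaches D.
D → A lies within R2.
Every dependency is enforceable on the fragments, so the decomposition is dependency-preserving.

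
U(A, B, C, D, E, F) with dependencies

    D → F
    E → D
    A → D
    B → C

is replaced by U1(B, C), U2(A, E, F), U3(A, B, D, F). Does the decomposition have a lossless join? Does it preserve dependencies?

lossy and not dependency-preserving

Lossless test (chase): Rows 2 and 3 agree on A; apply A→D and equate their D entries. Rows 1 and 3 agree on B; apply B→C and equate their C entries. No row becomes fully distinguished — the join is lossy.
Dependency preservation: the restricted closure of {E} across the fragments never reaches {D}, so E → D cannot be enforced without a join — not preserved.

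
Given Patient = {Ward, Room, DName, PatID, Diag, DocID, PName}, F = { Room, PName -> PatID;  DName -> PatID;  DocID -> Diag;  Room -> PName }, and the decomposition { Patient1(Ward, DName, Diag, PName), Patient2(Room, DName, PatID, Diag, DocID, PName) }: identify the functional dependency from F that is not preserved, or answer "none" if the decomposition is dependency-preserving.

Room, PName → PatID lies within Patient2.
DName → PatID lies within Patient2.
DocID → Diag lies within Patient2.
Room → PName lies within Patient2.
Every dependency is enforceable on the fragments, so the decomposition is dependency-preserving.

none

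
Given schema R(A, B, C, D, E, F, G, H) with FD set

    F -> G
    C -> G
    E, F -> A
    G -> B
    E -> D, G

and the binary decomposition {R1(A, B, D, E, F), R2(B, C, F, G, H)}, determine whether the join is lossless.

Common attributes: R1 ∩ R2 = {B, F}.
Closure of {B, F}: F → G applies, adding G. So (B, F)⁺ = {B, F, G}.
The closure contains neither all of R1 = {A, B, D, E, F} nor all of R2 = {B, C, F, G, H}, so the common attributes are not a superkey of either fragment. The join is lossy.

No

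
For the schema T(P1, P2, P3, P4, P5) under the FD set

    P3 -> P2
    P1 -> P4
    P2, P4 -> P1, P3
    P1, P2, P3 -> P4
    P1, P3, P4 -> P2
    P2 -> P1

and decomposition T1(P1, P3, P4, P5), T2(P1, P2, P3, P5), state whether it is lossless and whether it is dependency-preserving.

lossless and dependency-preserving

Lossless test: (P1, P3, P5)⁺ = {P1, P2, P3, P4, P5}, which contains all of one fragment — lossless.
Dependency preservation: P2, P4 → P1, P3; P1, P2, P3 → P4; P1, P3, P4 → P2 are not contained in any single fragment, but the restricted closure of each left-hand side across the fragments still reaches the right-hand side; the remaining FDs each lie inside some fragment. All dependencies are preserved.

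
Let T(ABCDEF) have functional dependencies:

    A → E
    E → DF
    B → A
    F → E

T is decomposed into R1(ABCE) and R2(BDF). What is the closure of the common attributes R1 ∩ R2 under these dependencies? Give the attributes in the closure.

ABDEF

R1 ∩ R2 = {B}.
B → A applies, adding A
A → E applies, adding E
E → DF applies, adding DF
Closure: {ABDEF}.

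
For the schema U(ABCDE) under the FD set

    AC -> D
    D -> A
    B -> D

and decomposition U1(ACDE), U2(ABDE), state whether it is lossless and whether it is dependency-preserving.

Lossless test: (ADE)⁺ = {ADE}, which is a superkey of neither fragment — lossy.
Dependency preservation: every FD's attributes lie within a single fragment, so each can be enforced locally — preserved.

lossy but dependency-preserving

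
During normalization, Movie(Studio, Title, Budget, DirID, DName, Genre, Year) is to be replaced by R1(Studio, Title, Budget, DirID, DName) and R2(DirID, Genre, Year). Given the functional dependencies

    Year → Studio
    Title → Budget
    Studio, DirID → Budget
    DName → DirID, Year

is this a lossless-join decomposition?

No

Common attributes: R1 ∩ R2 = {DirID}.
No dependency enlarges {DirID}, so (DirID)⁺ = {DirID}.
The closure contains neither all of R1 = {Studio, Title, Budget, DirID, DName} nor all of R2 = {DirID, Genre, Year}, so the common attributes are not a superkey of either fragment. The join is lossy.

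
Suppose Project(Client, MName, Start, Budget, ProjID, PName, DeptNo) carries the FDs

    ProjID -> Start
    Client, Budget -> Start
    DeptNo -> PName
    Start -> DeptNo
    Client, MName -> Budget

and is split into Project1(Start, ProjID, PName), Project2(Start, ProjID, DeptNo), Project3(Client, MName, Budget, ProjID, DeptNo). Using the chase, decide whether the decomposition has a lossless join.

Yes

Chase test. Columns are Client, MName, Start, Budget, ProjID, PName, DeptNo; row i has aⱼ where attribute j ∈ Projecti, else bᵢⱼ.
Initial tableau (one row per fragment):
  row 1: b11 b12 a3 b14 a5 a6 b17
  row 2: b21 b22 a3 b24 a5 b26 a7
  row 3: a1 a2 b33 a4 a5 b36 a7
Rows 1 and 3 agree on ProjID; apply ProjID→Start and equate their Start entries.
Rows 2 and 3 agree on DeptNo; apply DeptNo→PName and equate their PName entries.
Rows 1 and 2 agree on Start; apply Start→DeptNo and equate their DeptNo entries.
Rows 1 and 2 agree on DeptNo; apply DeptNo→PName and equate their PName entries.
Row 3 is now all distinguished symbols — the join is lossless.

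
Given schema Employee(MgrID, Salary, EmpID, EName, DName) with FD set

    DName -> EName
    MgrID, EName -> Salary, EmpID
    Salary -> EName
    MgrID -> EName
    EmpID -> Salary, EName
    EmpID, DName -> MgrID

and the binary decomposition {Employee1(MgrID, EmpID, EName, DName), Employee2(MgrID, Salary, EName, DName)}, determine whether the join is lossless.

Yes

Common attributes: Employee1 ∩ Employee2 = {MgrID, EName, DName}.
Closure of {MgrID, EName, DName}: MgrID, EName → Salary, EmpID applies, adding Salary, EmpID. So (MgrID, EName, DName)⁺ = {MgrID, Salary, EmpID, EName, DName}.
This closure contains every attribute of Employee1, so Employee1 ∩ Employee2 → Employee1. The join is lossless.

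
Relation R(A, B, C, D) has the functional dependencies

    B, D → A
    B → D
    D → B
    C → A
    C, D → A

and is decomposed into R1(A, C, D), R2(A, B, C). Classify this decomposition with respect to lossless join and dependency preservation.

Lossless test: (A, C)⁺ = {A, C}, which is a superkey of neither fragment — lossy.
Dependency preservation: the restricted closure of {B} across the fragments never reaches {D}, so B → D cannot be enforced without a join — not preserved.

lossy and not dependency-preserving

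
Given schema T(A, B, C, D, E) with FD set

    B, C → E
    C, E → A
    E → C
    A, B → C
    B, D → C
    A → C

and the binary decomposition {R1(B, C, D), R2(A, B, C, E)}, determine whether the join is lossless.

Yes

Common attributes: R1 ∩ R2 = {B, C}.
Closure of {B, C}: B, C → E applies, adding E; C, E → A applies, adding A. So (B, C)⁺ = {A, B, C, E}.
This closure contains every attribute of R2, so R1 ∩ R2 → R2. The join is lossless.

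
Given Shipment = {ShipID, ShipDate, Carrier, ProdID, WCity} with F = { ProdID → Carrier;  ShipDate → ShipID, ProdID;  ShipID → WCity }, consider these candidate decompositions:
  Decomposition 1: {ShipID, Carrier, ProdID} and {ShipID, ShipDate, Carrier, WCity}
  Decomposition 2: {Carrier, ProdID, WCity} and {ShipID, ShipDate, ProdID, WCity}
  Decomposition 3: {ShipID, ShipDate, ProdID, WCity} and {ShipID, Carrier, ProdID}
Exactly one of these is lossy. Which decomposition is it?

Decomposition 1

Decomposition 1: common = {ShipID, Carrier}, closure = {ShipID, Carrier, WCity} → lossy.
Decomposition 2: common = {ProdID, WCity}, closure = {Carrier, ProdID, WCity} → lossless.
Decomposition 3: common = {ShipID, ProdID}, closure = {ShipID, Carrier, ProdID, WCity} → lossless.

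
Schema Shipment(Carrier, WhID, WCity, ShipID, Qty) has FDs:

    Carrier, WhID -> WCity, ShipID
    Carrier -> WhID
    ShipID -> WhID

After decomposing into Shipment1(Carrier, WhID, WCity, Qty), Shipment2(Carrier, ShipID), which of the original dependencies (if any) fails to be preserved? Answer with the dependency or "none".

Check ShipID → WhID: no single fragment contains all of {WhID, ShipID}, and the restricted closure of {ShipID} across the fragments never reaches {WhID}.
Carrier, WhID → WCity, ShipID is preserved.
Carrier → WhID is preserved.

ShipID -> WhID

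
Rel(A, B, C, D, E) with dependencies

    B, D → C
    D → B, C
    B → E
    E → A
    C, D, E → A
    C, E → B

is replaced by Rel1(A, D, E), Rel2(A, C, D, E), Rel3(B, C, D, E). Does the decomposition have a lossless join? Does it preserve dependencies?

lossless and dependency-preserving

Lossless test (chase): Rows 1 and 2 agree on D; apply D→B, C and equate their B, C entries. Rows 1 and 3 agree on D; apply D→B, C and equate their B, C entries. Rows 1 and 3 agree on E; apply E→A and equate their A entries. Row 1 is now all distinguished symbols — the join is lossless.
Dependency preservation: every FD's attributes lie within a single fragment, so each can be enforced locally — preserved.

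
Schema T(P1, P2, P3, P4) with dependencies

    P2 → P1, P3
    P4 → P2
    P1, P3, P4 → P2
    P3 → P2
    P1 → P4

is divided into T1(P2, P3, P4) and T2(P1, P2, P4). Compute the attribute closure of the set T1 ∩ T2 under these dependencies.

P1, P2, P3, P4

T1 ∩ T2 = {P2, P4}.
P2 → P1, P3 applies, adding P1, P3
Closure: {P1, P2, P3, P4}.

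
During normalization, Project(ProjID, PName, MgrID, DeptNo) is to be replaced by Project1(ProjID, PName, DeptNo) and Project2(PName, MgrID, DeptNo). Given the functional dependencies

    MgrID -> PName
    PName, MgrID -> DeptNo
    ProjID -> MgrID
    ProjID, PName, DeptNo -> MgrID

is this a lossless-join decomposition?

Common attributes: Project1 ∩ Project2 = {PName, DeptNo}.
No dependency enlarges {PName, DeptNo}, so (PName, DeptNo)⁺ = {PName, DeptNo}.
The closure contains neither all of Project1 = {ProjID, PName, DeptNo} nor all of Project2 = {PName, MgrID, DeptNo}, so the common attributes are not a superkey of either fragment. The join is lossy.

No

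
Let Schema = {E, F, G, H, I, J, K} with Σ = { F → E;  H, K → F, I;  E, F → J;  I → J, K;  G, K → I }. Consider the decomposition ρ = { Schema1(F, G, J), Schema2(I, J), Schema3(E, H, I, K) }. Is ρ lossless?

Chase test. Columns are E, F, G, H, I, J, K; row i has aⱼ where attribute j ∈ Schemai, else bᵢⱼ.
Initial tableau (one row per fragment):
  row 1: b11 a2 a3 b14 b15 a6 b17
  row 2: b21 b22 b23 b24 a5 a6 b27
  row 3: a1 b32 b33 a4 a5 b36 a7
Rows 2 and 3 agree on I; apply I→J, K and equate their J, K entries.
No row becomes fully distinguished — the join is lossy.

No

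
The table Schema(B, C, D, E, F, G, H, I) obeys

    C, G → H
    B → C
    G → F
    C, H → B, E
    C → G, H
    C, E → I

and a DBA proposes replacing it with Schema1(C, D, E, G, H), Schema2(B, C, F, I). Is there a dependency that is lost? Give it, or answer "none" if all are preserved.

G → F

Check G → F: no single fragment contains all of {F, G}, and the restricted closure of {G} across the fragments never reaches {F}.
C, G → H is preserved.
B → C is preserved.
C, H → B, E is preserved.
C → G, H is preserved.
C, E → I is preserved.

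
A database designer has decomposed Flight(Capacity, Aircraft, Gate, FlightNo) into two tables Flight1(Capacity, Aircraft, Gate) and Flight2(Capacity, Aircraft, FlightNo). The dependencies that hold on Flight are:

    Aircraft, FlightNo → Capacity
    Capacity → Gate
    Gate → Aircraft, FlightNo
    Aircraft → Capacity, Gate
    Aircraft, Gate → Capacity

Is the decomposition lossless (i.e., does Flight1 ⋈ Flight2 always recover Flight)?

Common attributes: Flight1 ∩ Flight2 = {Capacity, Aircraft}.
Closure of {Capacity, Aircraft}: Capacity → Gate applies, adding Gate; Gate → Aircraft, FlightNo applies, adding FlightNo. So (Capacity, Aircraft)⁺ = {Capacity, Aircraft, Gate, FlightNo}.
This closure contains every attribute of Flight1, so Flight1 ∩ Flight2 → Flight1. The join is lossless.

Yes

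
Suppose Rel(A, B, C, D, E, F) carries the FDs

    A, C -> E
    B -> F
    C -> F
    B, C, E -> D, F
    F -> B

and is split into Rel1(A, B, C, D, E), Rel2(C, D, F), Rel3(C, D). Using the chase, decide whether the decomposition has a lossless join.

Yes

Chase test. Columns are A, B, C, D, E, F; row i has aⱼ where attribute j ∈ Reli, else bᵢⱼ.
Initial tableau (one row per fragment):
  row 1: a1 a2 a3 a4 a5 b16
  row 2: b21 b22 a3 a4 b25 a6
  row 3: b31 b32 a3 a4 b35 b36
Rows 1 and 2 agree on C; apply C→F and equate their F entries.
Rows 1 and 3 agree on C; apply C→F and equate their F entries.
Rows 1 and 2 agree on F; apply F→B and equate their B entries.
Rows 1 and 3 agree on F; apply F→B and equate their B entries.
Row 1 is now all distinguished symbols — the join is lossless.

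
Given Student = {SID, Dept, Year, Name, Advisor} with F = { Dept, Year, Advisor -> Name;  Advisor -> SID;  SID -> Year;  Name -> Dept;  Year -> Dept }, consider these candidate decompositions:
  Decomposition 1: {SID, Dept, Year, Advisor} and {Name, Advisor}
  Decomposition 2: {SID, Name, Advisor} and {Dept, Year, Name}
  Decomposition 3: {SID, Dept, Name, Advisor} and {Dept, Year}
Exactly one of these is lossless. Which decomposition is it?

Decomposition 1

Decomposition 1: common = {Advisor}, closure = {SID, Dept, Year, Name, Advisor} → lossless.
Decomposition 2: common = {Name}, closure = {Dept, Name} → lossy.
Decomposition 3: common = {Dept}, closure = {Dept} → lossy.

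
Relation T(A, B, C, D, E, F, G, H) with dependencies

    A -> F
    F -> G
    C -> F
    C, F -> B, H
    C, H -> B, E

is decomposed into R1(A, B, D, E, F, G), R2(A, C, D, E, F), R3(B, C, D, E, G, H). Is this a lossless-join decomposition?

Yes

Chase test. Columns are A, B, C, D, E, F, G, H; row i has aⱼ where attribute j ∈ Ri, else bᵢⱼ.
Initial tableau (one row per fragment):
  row 1: a1 a2 b13 a4 a5 a6 a7 b18
  row 2: a1 b22 a3 a4 a5 a6 b27 b28
  row 3: b31 a2 a3 a4 a5 b36 a7 a8
Rows 1 and 2 agree on F; apply F→G and equate their G entries.
Rows 2 and 3 agree on C; apply C→F and equate their F entries.
Rows 2 and 3 agree on C, F; apply C, F→B, H and equate their B, H entries.
Row 2 is now all distinguished symbols — the join is lossless.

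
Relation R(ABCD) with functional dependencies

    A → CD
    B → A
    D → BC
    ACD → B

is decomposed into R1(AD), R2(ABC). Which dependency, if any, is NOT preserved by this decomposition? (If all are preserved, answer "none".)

none

A → CD: restricted closure across fragments reaches CD.
B → A lies within R2.
D → BC: restricted closure across fragments reaches BC.
ACD → B: restricted closure across fragments reaches B.
Every dependency is enforceable on the fragments, so the decomposition is dependency-preserving.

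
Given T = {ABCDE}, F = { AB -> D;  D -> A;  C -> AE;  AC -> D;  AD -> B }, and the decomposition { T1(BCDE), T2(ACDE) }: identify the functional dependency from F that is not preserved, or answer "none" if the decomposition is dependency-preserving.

AB -> D

Check AB → D: no single fragment contains all of {ABD}, and the restricted closure of {AB} across the fragments never reaches {D}.
D → A is preserved.
C → AE is preserved.
AC → D is preserved.
AD → B is preserved.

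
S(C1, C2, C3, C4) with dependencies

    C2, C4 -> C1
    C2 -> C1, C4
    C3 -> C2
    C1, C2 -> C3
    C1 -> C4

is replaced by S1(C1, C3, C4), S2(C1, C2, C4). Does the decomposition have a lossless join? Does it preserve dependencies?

Lossless test: (C1, C4)⁺ = {C1, C4}, which is a superkey of neither fragment — lossy.
Dependency preservation: the restricted closure of {C3} across the fragments never reaches {C2}, so C3 → C2 cannot be enforced without a join — not preserved.

lossy and not dependency-preserving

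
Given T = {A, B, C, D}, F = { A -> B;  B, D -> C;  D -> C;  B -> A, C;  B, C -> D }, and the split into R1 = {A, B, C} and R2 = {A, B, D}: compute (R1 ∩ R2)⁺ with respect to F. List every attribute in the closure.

A, B, C, D

R1 ∩ R2 = {A, B}.
B → A, C applies, adding C
B, C → D applies, adding D
Closure: {A, B, C, D}.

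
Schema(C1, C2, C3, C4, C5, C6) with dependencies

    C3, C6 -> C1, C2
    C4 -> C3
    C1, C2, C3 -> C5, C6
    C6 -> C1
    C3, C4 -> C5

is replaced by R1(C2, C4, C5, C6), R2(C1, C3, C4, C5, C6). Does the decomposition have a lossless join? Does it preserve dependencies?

Lossless test: (C4, C5, C6)⁺ = {C1, C2, C3, C4, C5, C6}, which contains all of one fragment — lossless.
Dependency preservation: the restricted closure of {C3, C6} across the fragments never reaches {C1, C2}, so C3, C6 → C1, C2 cannot be enforced without a join — not preserved.

lossless but not dependency-preserving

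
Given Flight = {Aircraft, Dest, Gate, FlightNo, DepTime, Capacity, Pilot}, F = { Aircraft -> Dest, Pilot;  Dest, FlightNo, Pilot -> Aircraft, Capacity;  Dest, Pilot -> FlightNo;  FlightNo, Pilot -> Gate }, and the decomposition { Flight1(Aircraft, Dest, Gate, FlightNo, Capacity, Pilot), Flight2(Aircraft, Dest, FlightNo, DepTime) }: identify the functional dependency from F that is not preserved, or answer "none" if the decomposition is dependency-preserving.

none

Aircraft → Dest, Pilot lies within Flight1.
Dest, FlightNo, Pilot → Aircraft, Capacity lies within Flight1.
Dest, Pilot → FlightNo lies within Flight1.
FlightNo, Pilot → Gate lies within Flight1.
Every dependency is enforceable on the fragments, so the decomposition is dependency-preserving.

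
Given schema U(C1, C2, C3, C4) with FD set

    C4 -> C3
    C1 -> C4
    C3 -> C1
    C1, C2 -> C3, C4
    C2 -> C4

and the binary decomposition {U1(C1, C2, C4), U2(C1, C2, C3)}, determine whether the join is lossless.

Yes

Common attributes: U1 ∩ U2 = {C1, C2}.
Closure of {C1, C2}: C1 → C4 applies, adding C4; C1, C2 → C3, C4 applies, adding C3. So (C1, C2)⁺ = {C1, C2, C3, C4}.
This closure contains every attribute of U1, so U1 ∩ U2 → U1. The join is lossless.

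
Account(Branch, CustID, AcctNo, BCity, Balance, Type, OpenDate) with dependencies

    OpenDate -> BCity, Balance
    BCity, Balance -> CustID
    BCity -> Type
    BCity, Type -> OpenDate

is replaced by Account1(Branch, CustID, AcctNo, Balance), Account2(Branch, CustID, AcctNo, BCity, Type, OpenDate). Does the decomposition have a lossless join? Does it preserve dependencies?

lossy and not dependency-preserving

Lossless test: (Branch, CustID, AcctNo)⁺ = {Branch, CustID, AcctNo}, which is a superkey of neither fragment — lossy.
Dependency preservation: the restricted closure of {OpenDate} across the fragments never reaches {BCity, Balance}, so OpenDate → BCity, Balance cannot be enforced without a join — not preserved.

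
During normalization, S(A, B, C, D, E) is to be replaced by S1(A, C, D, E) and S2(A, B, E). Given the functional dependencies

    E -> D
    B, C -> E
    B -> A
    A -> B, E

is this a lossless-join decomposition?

Common attributes: S1 ∩ S2 = {A, E}.
Closure of {A, E}: E → D applies, adding D; A → B, E applies, adding B. So (A, E)⁺ = {A, B, D, E}.
This closure contains every attribute of S2, so S1 ∩ S2 → S2. The join is lossless.

Yes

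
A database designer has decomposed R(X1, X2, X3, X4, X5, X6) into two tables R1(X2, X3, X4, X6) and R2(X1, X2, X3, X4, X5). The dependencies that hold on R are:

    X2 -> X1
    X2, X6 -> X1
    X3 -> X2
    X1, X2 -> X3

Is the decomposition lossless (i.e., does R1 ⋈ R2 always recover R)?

No

Common attributes: R1 ∩ R2 = {X2, X3, X4}.
Closure of {X2, X3, X4}: X2 → X1 applies, adding X1. So (X2, X3, X4)⁺ = {X1, X2, X3, X4}.
The closure contains neither all of R1 = {X2, X3, X4, X6} nor all of R2 = {X1, X2, X3, X4, X5}, so the common attributes are not a superkey of either fragment. The join is lossy.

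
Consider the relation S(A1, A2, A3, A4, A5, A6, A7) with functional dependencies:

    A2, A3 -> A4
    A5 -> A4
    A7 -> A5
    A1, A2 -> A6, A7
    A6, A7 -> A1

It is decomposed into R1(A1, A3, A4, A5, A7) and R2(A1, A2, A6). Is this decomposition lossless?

Common attributes: R1 ∩ R2 = {A1}.
No dependency enlarges {A1}, so (A1)⁺ = {A1}.
The closure contains neither all of R1 = {A1, A3, A4, A5, A7} nor all of R2 = {A1, A2, A6}, so the common attributes are not a superkey of either fragment. The join is lossy.

No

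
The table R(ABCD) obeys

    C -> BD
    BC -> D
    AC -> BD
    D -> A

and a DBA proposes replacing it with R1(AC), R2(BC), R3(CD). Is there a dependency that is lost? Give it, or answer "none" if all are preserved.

D -> A

Check D → A: no single fragment contains all of {AD}, and the restricted closure of {D} across the fragments never reaches {A}.
C → BD is preserved.
BC → D is preserved.
AC → BD is preserved.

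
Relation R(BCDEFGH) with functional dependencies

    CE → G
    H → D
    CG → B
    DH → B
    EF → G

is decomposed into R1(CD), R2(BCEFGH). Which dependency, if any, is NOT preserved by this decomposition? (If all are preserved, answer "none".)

Check H → D: no single fragment contains all of {DH}, and the restricted closure of {H} across the fragments never reaches {D}.
CE → G is preserved.
CG → B is preserved.
DH → B is preserved.
EF → G is preserved.

H → D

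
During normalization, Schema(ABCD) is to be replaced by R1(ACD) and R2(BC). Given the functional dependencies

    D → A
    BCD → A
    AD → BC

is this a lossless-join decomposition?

Common attributes: R1 ∩ R2 = {C}.
No dependency enlarges {C}, so (C)⁺ = {C}.
The closure contains neither all of R1 = {ACD} nor all of R2 = {BC}, so the common attributes are not a superkey of either fragment. The join is lossy.

No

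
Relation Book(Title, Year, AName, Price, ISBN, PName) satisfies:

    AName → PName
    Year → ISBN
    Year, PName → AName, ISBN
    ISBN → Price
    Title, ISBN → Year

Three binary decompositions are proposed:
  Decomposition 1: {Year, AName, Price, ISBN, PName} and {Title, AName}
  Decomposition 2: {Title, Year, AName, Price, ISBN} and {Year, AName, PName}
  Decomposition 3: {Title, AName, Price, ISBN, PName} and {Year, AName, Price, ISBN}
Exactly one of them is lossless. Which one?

Decomposition 1: common = {AName}, closure = {AName, PName} → lossy.
Decomposition 2: common = {Year, AName}, closure = {Year, AName, Price, ISBN, PName} → lossless.
Decomposition 3: common = {AName, Price, ISBN}, closure = {AName, Price, ISBN, PName} → lossy.

Decomposition 2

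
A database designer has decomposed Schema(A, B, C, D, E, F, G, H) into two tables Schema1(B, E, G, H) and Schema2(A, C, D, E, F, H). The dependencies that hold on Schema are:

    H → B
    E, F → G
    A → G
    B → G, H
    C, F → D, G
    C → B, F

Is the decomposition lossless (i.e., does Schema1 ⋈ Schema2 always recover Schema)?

Yes

Common attributes: Schema1 ∩ Schema2 = {E, H}.
Closure of {E, H}: H → B applies, adding B; B → G, H applies, adding G. So (E, H)⁺ = {B, E, G, H}.
This closure contains every attribute of Schema1, so Schema1 ∩ Schema2 → Schema1. The join is lossless.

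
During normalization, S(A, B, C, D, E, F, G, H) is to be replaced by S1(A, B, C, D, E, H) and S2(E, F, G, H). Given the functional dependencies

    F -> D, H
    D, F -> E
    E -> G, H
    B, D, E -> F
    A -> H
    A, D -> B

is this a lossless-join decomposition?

No

Common attributes: S1 ∩ S2 = {E, H}.
Closure of {E, H}: E → G, H applies, adding G. So (E, H)⁺ = {E, G, H}.
The closure contains neither all of S1 = {A, B, C, D, E, H} nor all of S2 = {E, F, G, H}, so the common attributes are not a superkey of either fragment. The join is lossy.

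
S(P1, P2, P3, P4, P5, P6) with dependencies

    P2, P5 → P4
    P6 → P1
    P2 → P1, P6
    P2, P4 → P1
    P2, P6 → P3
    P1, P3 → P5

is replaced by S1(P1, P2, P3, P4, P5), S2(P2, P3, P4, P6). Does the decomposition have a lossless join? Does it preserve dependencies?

lossless but not dependency-preserving

Lossless test: (P2, P3, P4)⁺ = {P1, P2, P3, P4, P5, P6}, which contains all of one fragment — lossless.
Dependency preservation: the restricted closure of {P6} across the fragments never reaches {P1}, so P6 → P1 cannot be enforced without a join — not preserved.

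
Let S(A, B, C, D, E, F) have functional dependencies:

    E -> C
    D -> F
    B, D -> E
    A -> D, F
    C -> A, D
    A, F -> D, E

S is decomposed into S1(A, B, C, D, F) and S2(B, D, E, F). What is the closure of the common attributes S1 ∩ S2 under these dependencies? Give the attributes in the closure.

A, B, C, D, E, F

S1 ∩ S2 = {B, D, F}.
B, D → E applies, adding E
E → C applies, adding C
C → A, D applies, adding A
Closure: {A, B, C, D, E, F}.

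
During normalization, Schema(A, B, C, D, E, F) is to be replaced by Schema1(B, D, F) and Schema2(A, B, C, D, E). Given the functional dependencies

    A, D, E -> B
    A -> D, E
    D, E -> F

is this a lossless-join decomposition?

Common attributes: Schema1 ∩ Schema2 = {B, D}.
No dependency enlarges {B, D}, so (B, D)⁺ = {B, D}.
The closure contains neither all of Schema1 = {B, D, F} nor all of Schema2 = {A, B, C, D, E}, so the common attributes are not a superkey of either fragment. The join is lossy.

No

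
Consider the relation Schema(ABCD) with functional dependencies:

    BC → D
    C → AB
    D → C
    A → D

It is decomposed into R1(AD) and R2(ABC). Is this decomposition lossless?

Common attributes: R1 ∩ R2 = {A}.
Closure of {A}: A → D applies, adding D; D → C applies, adding C; C → AB applies, adding B. So (A)⁺ = {ABCD}.
This closure contains every attribute of R1, so R1 ∩ R2 → R1. The join is lossless.

Yes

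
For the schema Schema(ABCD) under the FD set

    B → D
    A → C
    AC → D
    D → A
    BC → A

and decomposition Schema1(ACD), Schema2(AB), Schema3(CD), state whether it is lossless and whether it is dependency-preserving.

lossless and dependency-preserving

Lossless test (chase): Rows 1 and 2 agree on A; apply A→C and equate their C entries. Rows 1 and 2 agree on AC; apply AC→D and equate their D entries. Rows 1 and 3 agree on D; apply D→A and equate their A entries. Row 2 is now all distinguished symbols — the join is lossless.
Dependency preservation: B → D; BC → A are not contained in any single fragment, but the restricted closure of each left-hand side across the fragments still reaches the right-hand side; the remaining FDs each lie inside some fragment. All dependencies are preserved.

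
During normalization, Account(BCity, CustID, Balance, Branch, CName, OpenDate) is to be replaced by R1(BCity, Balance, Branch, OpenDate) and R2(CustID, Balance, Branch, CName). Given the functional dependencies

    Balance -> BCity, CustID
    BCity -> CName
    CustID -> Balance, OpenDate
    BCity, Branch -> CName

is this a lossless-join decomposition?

Common attributes: R1 ∩ R2 = {Balance, Branch}.
Closure of {Balance, Branch}: Balance → BCity, CustID applies, adding BCity, CustID; BCity → CName applies, adding CName; CustID → Balance, OpenDate applies, adding OpenDate. So (Balance, Branch)⁺ = {BCity, CustID, Balance, Branch, CName, OpenDate}.
This closure contains every attribute of R1, so R1 ∩ R2 → R1. The join is lossless.

Yes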